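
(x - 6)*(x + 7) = x^2 + x - 42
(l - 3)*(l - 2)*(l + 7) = l^3 + 2*l^2 - 29*l + 42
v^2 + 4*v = v*(v + 4)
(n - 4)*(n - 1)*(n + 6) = n^3 + n^2 - 26*n + 24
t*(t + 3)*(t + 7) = t^3 + 10*t^2 + 21*t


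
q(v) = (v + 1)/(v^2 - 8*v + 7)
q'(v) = (8 - 2*v)*(v + 1)/(v^2 - 8*v + 7)^2 + 1/(v^2 - 8*v + 7)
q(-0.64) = 0.03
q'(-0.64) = 0.10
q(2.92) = -0.50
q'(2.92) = 0.01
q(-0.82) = 0.01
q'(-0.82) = 0.08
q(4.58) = -0.64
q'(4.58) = -0.20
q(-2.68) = -0.05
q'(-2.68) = 0.01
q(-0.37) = 0.06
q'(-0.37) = 0.15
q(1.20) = -1.90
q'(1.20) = 8.29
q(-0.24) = 0.08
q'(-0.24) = 0.19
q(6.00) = -1.40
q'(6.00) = -1.32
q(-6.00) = -0.05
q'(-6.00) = 0.00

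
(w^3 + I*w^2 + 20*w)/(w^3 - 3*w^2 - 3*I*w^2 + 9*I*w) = (w^2 + I*w + 20)/(w^2 - 3*w - 3*I*w + 9*I)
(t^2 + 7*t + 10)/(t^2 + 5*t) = (t + 2)/t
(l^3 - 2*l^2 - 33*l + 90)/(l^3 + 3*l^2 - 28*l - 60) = (l - 3)/(l + 2)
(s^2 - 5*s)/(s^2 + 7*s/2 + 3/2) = 2*s*(s - 5)/(2*s^2 + 7*s + 3)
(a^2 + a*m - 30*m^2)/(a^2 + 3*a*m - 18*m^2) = (a - 5*m)/(a - 3*m)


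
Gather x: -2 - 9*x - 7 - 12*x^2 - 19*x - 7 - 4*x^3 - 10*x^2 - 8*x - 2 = -4*x^3 - 22*x^2 - 36*x - 18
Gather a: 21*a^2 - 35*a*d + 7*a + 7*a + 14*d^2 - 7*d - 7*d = 21*a^2 + a*(14 - 35*d) + 14*d^2 - 14*d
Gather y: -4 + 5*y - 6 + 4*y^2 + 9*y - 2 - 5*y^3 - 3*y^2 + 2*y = -5*y^3 + y^2 + 16*y - 12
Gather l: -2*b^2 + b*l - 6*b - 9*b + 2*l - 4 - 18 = -2*b^2 - 15*b + l*(b + 2) - 22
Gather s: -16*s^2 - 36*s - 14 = -16*s^2 - 36*s - 14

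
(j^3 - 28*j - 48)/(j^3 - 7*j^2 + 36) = (j + 4)/(j - 3)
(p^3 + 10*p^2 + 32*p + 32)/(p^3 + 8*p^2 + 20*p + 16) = (p + 4)/(p + 2)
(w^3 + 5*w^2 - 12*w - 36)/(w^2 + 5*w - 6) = (w^2 - w - 6)/(w - 1)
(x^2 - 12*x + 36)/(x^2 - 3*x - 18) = (x - 6)/(x + 3)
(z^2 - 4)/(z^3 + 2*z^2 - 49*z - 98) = (z - 2)/(z^2 - 49)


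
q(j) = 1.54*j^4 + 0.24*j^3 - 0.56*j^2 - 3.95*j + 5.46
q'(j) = 6.16*j^3 + 0.72*j^2 - 1.12*j - 3.95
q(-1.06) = 10.68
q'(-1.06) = -9.29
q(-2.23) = 46.91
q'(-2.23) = -66.18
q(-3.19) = 164.04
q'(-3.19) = -193.01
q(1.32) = 4.50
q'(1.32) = 9.99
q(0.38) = 3.92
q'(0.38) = -3.93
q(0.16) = 4.82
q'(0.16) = -4.09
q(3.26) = 168.88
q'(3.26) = 213.47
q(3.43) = 208.16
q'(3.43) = 249.26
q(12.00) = 32225.58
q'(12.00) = 10730.77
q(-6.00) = 1953.00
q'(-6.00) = -1301.87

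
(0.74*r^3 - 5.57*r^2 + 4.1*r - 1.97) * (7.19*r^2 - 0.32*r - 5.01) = 5.3206*r^5 - 40.2851*r^4 + 27.554*r^3 + 12.4294*r^2 - 19.9106*r + 9.8697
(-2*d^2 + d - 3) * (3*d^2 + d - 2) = -6*d^4 + d^3 - 4*d^2 - 5*d + 6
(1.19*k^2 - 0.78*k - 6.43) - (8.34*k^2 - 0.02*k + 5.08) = -7.15*k^2 - 0.76*k - 11.51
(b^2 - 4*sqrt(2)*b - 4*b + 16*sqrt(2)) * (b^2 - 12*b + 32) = b^4 - 16*b^3 - 4*sqrt(2)*b^3 + 80*b^2 + 64*sqrt(2)*b^2 - 320*sqrt(2)*b - 128*b + 512*sqrt(2)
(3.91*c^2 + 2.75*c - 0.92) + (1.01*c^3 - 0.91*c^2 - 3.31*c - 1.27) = 1.01*c^3 + 3.0*c^2 - 0.56*c - 2.19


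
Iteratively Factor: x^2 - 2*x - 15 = (x + 3)*(x - 5)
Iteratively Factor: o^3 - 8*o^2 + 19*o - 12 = (o - 3)*(o^2 - 5*o + 4) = (o - 3)*(o - 1)*(o - 4)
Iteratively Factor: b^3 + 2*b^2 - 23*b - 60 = (b - 5)*(b^2 + 7*b + 12) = (b - 5)*(b + 4)*(b + 3)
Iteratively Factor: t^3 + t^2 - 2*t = (t)*(t^2 + t - 2) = t*(t + 2)*(t - 1)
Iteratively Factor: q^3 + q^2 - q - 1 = (q - 1)*(q^2 + 2*q + 1) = (q - 1)*(q + 1)*(q + 1)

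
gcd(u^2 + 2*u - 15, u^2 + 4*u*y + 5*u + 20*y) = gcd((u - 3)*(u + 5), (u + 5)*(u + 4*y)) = u + 5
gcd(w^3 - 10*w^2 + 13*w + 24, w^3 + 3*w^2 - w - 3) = w + 1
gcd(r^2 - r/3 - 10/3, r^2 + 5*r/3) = r + 5/3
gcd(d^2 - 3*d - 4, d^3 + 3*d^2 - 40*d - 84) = 1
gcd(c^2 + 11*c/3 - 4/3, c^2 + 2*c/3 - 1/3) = c - 1/3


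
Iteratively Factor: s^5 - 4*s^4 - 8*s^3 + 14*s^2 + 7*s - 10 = (s - 1)*(s^4 - 3*s^3 - 11*s^2 + 3*s + 10) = (s - 5)*(s - 1)*(s^3 + 2*s^2 - s - 2) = (s - 5)*(s - 1)*(s + 2)*(s^2 - 1) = (s - 5)*(s - 1)^2*(s + 2)*(s + 1)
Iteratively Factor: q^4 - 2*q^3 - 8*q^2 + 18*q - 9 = (q - 3)*(q^3 + q^2 - 5*q + 3) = (q - 3)*(q - 1)*(q^2 + 2*q - 3) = (q - 3)*(q - 1)*(q + 3)*(q - 1)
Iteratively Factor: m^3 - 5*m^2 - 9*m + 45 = (m + 3)*(m^2 - 8*m + 15) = (m - 5)*(m + 3)*(m - 3)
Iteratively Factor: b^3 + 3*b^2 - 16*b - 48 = (b + 4)*(b^2 - b - 12) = (b + 3)*(b + 4)*(b - 4)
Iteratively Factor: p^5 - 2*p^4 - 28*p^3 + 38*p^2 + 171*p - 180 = (p - 1)*(p^4 - p^3 - 29*p^2 + 9*p + 180) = (p - 1)*(p + 3)*(p^3 - 4*p^2 - 17*p + 60) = (p - 3)*(p - 1)*(p + 3)*(p^2 - p - 20) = (p - 3)*(p - 1)*(p + 3)*(p + 4)*(p - 5)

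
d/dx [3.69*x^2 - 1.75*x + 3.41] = 7.38*x - 1.75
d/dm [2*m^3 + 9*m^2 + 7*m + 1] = 6*m^2 + 18*m + 7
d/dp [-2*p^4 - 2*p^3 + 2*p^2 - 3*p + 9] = -8*p^3 - 6*p^2 + 4*p - 3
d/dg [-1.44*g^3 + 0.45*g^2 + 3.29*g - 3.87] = -4.32*g^2 + 0.9*g + 3.29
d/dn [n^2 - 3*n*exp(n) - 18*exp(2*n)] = -3*n*exp(n) + 2*n - 36*exp(2*n) - 3*exp(n)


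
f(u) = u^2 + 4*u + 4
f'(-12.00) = -20.00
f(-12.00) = 100.00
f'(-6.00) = -8.00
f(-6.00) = 16.00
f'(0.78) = 5.56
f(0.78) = 7.73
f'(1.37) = 6.74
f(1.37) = 11.36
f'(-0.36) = 3.28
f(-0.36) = 2.69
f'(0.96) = 5.92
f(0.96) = 8.76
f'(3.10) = 10.20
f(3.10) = 26.01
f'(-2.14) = -0.28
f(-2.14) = 0.02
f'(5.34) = 14.68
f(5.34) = 53.88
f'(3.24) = 10.48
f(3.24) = 27.46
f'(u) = 2*u + 4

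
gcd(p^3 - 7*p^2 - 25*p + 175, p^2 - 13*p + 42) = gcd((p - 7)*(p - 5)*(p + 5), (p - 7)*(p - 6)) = p - 7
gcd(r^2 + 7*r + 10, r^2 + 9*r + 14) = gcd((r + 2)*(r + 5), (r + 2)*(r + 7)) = r + 2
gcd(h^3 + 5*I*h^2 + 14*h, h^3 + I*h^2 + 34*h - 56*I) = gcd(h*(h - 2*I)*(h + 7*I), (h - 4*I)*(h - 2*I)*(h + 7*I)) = h^2 + 5*I*h + 14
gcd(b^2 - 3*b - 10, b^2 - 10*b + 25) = b - 5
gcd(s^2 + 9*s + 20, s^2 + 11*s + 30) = s + 5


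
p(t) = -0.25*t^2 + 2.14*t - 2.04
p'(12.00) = -3.86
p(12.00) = -12.36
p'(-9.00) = 6.64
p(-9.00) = -41.55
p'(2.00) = 1.14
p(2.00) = 1.24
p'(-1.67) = 2.98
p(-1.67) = -6.31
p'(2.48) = 0.90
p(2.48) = 1.73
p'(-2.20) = 3.24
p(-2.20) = -7.96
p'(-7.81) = 6.04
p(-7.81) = -34.00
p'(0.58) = 1.85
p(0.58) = -0.88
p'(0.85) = 1.72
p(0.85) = -0.40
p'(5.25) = -0.48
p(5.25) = 2.30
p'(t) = 2.14 - 0.5*t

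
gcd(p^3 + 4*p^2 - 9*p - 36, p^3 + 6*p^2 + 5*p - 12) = p^2 + 7*p + 12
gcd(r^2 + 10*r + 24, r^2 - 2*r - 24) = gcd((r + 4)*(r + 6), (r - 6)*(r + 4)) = r + 4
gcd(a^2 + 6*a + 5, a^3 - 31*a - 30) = a^2 + 6*a + 5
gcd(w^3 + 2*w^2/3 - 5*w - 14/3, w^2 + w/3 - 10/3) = w + 2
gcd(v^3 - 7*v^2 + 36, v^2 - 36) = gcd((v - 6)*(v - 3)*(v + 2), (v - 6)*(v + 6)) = v - 6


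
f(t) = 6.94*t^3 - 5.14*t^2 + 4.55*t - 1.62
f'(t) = 20.82*t^2 - 10.28*t + 4.55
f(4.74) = 643.55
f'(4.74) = 423.60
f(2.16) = 54.17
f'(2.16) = 79.48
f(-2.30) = -123.71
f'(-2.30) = 138.33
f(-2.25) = -116.93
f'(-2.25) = 133.08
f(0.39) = -0.22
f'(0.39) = 3.71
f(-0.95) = -16.53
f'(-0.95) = 33.11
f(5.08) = 798.66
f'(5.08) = 489.62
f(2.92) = 140.63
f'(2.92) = 152.05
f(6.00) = 1339.68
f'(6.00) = 692.39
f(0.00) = -1.62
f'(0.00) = 4.55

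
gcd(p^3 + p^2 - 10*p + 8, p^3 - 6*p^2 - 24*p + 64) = p^2 + 2*p - 8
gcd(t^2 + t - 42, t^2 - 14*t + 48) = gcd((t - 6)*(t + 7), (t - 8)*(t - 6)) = t - 6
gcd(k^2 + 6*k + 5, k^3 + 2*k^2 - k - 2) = k + 1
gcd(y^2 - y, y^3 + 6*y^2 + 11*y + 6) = 1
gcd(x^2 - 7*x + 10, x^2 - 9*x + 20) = x - 5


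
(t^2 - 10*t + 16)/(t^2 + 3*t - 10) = (t - 8)/(t + 5)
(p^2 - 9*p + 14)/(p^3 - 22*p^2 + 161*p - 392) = (p - 2)/(p^2 - 15*p + 56)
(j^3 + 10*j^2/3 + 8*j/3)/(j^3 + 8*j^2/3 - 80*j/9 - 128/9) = 3*j*(j + 2)/(3*j^2 + 4*j - 32)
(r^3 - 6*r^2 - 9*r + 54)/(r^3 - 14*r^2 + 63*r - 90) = (r + 3)/(r - 5)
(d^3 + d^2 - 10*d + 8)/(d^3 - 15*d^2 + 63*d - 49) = (d^2 + 2*d - 8)/(d^2 - 14*d + 49)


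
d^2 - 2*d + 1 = (d - 1)^2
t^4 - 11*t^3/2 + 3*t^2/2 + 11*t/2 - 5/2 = (t - 5)*(t - 1)*(t - 1/2)*(t + 1)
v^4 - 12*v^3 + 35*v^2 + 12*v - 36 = (v - 6)^2*(v - 1)*(v + 1)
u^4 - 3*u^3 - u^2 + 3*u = u*(u - 3)*(u - 1)*(u + 1)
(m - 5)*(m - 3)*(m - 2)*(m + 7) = m^4 - 3*m^3 - 39*m^2 + 187*m - 210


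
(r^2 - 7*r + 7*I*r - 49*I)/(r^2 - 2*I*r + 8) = (r^2 + 7*r*(-1 + I) - 49*I)/(r^2 - 2*I*r + 8)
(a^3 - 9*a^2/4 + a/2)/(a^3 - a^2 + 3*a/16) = 4*(a - 2)/(4*a - 3)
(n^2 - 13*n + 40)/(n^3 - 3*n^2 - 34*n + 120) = (n - 8)/(n^2 + 2*n - 24)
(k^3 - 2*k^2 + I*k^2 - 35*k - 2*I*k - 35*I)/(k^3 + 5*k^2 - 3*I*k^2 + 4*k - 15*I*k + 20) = (k - 7)/(k - 4*I)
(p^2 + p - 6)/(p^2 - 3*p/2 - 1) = 2*(p + 3)/(2*p + 1)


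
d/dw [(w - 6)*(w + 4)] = 2*w - 2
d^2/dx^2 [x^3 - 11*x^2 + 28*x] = 6*x - 22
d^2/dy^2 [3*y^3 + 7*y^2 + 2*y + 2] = 18*y + 14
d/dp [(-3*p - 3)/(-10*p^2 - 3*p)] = 3*(-10*p^2 - 20*p - 3)/(p^2*(100*p^2 + 60*p + 9))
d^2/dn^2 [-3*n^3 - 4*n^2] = -18*n - 8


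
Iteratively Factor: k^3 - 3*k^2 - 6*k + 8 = (k + 2)*(k^2 - 5*k + 4) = (k - 4)*(k + 2)*(k - 1)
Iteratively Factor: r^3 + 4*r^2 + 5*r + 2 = (r + 1)*(r^2 + 3*r + 2) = (r + 1)^2*(r + 2)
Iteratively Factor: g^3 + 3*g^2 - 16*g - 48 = (g + 3)*(g^2 - 16) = (g + 3)*(g + 4)*(g - 4)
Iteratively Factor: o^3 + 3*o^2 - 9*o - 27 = (o - 3)*(o^2 + 6*o + 9) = (o - 3)*(o + 3)*(o + 3)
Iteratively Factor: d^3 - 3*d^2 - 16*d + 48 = (d - 3)*(d^2 - 16) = (d - 3)*(d + 4)*(d - 4)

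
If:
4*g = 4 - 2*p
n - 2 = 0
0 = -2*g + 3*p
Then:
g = 3/4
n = 2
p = 1/2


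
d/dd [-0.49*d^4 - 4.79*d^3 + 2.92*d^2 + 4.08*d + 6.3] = -1.96*d^3 - 14.37*d^2 + 5.84*d + 4.08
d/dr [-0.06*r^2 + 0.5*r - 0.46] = 0.5 - 0.12*r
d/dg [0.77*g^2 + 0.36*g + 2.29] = 1.54*g + 0.36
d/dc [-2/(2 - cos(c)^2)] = 8*sin(2*c)/(3 - cos(2*c))^2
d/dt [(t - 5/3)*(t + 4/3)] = 2*t - 1/3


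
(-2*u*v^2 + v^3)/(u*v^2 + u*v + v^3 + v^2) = v*(-2*u + v)/(u*v + u + v^2 + v)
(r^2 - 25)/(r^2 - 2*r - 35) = (r - 5)/(r - 7)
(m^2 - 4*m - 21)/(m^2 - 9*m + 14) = (m + 3)/(m - 2)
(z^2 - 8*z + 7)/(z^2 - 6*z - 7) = (z - 1)/(z + 1)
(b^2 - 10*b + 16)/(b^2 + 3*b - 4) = (b^2 - 10*b + 16)/(b^2 + 3*b - 4)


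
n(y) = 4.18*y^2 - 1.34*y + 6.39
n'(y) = 8.36*y - 1.34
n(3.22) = 45.42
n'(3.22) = 25.58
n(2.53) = 29.76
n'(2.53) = 19.81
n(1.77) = 17.11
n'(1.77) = 13.46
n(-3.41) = 59.56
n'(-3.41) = -29.85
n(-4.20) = 85.75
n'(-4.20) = -36.45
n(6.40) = 169.03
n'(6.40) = 52.16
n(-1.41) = 16.59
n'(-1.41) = -13.13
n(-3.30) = 56.33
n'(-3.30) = -28.93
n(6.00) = 148.83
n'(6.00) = 48.82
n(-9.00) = 357.03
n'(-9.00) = -76.58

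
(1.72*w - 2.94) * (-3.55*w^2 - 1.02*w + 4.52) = -6.106*w^3 + 8.6826*w^2 + 10.7732*w - 13.2888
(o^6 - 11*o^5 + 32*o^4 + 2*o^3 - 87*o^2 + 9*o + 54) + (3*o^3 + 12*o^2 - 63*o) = o^6 - 11*o^5 + 32*o^4 + 5*o^3 - 75*o^2 - 54*o + 54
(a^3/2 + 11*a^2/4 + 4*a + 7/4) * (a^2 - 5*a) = a^5/2 + a^4/4 - 39*a^3/4 - 73*a^2/4 - 35*a/4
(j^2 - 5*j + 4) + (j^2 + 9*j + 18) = 2*j^2 + 4*j + 22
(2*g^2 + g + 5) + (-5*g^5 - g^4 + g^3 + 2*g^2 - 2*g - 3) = -5*g^5 - g^4 + g^3 + 4*g^2 - g + 2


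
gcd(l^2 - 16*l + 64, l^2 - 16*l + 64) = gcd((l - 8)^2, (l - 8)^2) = l^2 - 16*l + 64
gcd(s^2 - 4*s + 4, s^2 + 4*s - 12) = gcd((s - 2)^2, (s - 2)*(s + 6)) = s - 2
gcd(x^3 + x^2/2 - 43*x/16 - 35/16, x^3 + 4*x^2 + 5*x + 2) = x + 1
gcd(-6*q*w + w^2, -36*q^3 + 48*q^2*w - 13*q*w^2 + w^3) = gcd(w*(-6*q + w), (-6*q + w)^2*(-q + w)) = 6*q - w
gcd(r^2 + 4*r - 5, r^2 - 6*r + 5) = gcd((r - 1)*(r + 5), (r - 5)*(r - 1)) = r - 1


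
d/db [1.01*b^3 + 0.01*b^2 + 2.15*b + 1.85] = 3.03*b^2 + 0.02*b + 2.15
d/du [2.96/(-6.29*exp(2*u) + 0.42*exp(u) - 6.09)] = (37.2368*exp(u) - 1.2432)*exp(u)/(6.29*exp(2*u) - 0.42*exp(u) + 6.09)^2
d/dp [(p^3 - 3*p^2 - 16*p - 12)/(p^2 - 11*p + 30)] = (p^2 - 10*p - 17)/(p^2 - 10*p + 25)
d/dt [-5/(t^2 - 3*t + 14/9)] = 405*(2*t - 3)/(9*t^2 - 27*t + 14)^2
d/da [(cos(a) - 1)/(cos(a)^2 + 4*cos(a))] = (sin(a) - 4*sin(a)/cos(a)^2 - 2*tan(a))/(cos(a) + 4)^2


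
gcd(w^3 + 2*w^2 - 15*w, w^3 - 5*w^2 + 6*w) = w^2 - 3*w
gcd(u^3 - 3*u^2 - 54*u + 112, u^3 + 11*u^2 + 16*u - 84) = u^2 + 5*u - 14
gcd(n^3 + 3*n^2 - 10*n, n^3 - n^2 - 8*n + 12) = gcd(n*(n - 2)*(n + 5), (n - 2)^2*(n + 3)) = n - 2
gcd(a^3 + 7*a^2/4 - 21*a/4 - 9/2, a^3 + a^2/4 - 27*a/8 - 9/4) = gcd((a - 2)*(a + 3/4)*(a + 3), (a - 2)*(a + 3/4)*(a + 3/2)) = a^2 - 5*a/4 - 3/2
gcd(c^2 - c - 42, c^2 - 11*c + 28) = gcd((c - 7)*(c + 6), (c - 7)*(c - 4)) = c - 7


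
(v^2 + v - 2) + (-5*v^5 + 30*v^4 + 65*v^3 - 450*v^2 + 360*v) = -5*v^5 + 30*v^4 + 65*v^3 - 449*v^2 + 361*v - 2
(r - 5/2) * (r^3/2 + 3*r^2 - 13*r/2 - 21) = r^4/2 + 7*r^3/4 - 14*r^2 - 19*r/4 + 105/2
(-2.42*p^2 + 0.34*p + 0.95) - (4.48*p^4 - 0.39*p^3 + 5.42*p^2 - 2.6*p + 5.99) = -4.48*p^4 + 0.39*p^3 - 7.84*p^2 + 2.94*p - 5.04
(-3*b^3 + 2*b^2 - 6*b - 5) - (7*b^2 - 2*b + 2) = -3*b^3 - 5*b^2 - 4*b - 7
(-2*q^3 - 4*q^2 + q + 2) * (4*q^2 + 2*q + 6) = -8*q^5 - 20*q^4 - 16*q^3 - 14*q^2 + 10*q + 12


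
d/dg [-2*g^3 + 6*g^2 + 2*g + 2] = -6*g^2 + 12*g + 2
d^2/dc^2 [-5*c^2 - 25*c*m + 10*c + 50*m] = -10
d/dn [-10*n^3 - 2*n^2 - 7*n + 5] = -30*n^2 - 4*n - 7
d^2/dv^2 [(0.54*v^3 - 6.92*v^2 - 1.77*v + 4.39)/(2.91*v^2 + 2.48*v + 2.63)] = (-7.105427357601e-15*v^5 - 5.6843418860808e-14*v^4 + 68.2803059999999*v^3 + 561.947346*v^2 + 293.779314*v - 85.836062)/(24.642171*v^6 + 63.002664*v^5 + 120.506301*v^4 + 129.134096*v^3 + 108.911193*v^2 + 51.461736*v + 18.191447)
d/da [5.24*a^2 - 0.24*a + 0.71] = 10.48*a - 0.24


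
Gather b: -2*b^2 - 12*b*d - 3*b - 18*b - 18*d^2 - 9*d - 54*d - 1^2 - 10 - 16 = -2*b^2 + b*(-12*d - 21) - 18*d^2 - 63*d - 27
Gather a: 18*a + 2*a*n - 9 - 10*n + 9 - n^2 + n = a*(2*n + 18) - n^2 - 9*n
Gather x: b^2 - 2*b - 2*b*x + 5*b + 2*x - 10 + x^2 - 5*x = b^2 + 3*b + x^2 + x*(-2*b - 3) - 10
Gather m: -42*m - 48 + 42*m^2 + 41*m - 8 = 42*m^2 - m - 56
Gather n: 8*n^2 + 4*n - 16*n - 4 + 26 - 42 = 8*n^2 - 12*n - 20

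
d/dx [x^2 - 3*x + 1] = 2*x - 3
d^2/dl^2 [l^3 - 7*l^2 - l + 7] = 6*l - 14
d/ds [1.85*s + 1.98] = 1.85000000000000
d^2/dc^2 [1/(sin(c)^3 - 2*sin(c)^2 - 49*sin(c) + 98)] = (-9*sin(c)^6 + 22*sin(c)^5 + 94*sin(c)^4 + 556*sin(c)^3 - 3455*sin(c)^2 - 4802*sin(c) + 5194)/(sin(c)^3 - 2*sin(c)^2 - 49*sin(c) + 98)^3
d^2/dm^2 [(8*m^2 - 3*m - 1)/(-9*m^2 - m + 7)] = 2*(315*m^3 - 1269*m^2 + 594*m - 307)/(729*m^6 + 243*m^5 - 1674*m^4 - 377*m^3 + 1302*m^2 + 147*m - 343)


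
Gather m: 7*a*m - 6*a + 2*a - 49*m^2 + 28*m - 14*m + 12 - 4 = -4*a - 49*m^2 + m*(7*a + 14) + 8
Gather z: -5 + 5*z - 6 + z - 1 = 6*z - 12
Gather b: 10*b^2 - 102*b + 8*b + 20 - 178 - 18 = 10*b^2 - 94*b - 176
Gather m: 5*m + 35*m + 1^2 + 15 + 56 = 40*m + 72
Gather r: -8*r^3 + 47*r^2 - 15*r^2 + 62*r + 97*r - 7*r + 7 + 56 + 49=-8*r^3 + 32*r^2 + 152*r + 112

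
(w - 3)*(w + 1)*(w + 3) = w^3 + w^2 - 9*w - 9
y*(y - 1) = y^2 - y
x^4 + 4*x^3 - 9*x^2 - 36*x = x*(x - 3)*(x + 3)*(x + 4)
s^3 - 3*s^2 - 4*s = s*(s - 4)*(s + 1)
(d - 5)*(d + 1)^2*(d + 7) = d^4 + 4*d^3 - 30*d^2 - 68*d - 35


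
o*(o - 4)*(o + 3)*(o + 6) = o^4 + 5*o^3 - 18*o^2 - 72*o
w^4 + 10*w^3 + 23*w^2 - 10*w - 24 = (w - 1)*(w + 1)*(w + 4)*(w + 6)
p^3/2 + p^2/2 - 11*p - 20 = (p/2 + 1)*(p - 5)*(p + 4)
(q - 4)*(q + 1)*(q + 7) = q^3 + 4*q^2 - 25*q - 28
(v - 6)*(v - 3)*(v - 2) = v^3 - 11*v^2 + 36*v - 36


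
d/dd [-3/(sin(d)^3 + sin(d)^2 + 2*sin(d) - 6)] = 3*(3*sin(d)^2 + 2*sin(d) + 2)*cos(d)/(sin(d)^3 + sin(d)^2 + 2*sin(d) - 6)^2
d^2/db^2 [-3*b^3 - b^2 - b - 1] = -18*b - 2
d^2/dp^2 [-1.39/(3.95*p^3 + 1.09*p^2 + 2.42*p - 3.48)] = ((32.943*p + 3.0302)*(3.95*p^3 + 1.09*p^2 + 2.42*p - 3.48) - 1.39*(11.85*p^2 + 2.18*p + 2.42)*(23.7*p^2 + 4.36*p + 4.84))/(3.95*p^3 + 1.09*p^2 + 2.42*p - 3.48)^3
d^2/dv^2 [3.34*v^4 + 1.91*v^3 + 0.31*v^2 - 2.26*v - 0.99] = 40.08*v^2 + 11.46*v + 0.62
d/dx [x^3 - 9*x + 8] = 3*x^2 - 9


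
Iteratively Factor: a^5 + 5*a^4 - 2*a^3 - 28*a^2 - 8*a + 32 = (a - 2)*(a^4 + 7*a^3 + 12*a^2 - 4*a - 16) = (a - 2)*(a + 2)*(a^3 + 5*a^2 + 2*a - 8) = (a - 2)*(a + 2)^2*(a^2 + 3*a - 4) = (a - 2)*(a + 2)^2*(a + 4)*(a - 1)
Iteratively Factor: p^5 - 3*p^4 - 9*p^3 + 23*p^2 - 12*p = (p - 1)*(p^4 - 2*p^3 - 11*p^2 + 12*p) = (p - 1)*(p + 3)*(p^3 - 5*p^2 + 4*p) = (p - 1)^2*(p + 3)*(p^2 - 4*p) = p*(p - 1)^2*(p + 3)*(p - 4)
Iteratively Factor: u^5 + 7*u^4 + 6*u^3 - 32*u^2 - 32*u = (u + 4)*(u^4 + 3*u^3 - 6*u^2 - 8*u) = (u + 4)^2*(u^3 - u^2 - 2*u) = (u - 2)*(u + 4)^2*(u^2 + u) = u*(u - 2)*(u + 4)^2*(u + 1)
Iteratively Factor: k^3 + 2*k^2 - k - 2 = (k + 2)*(k^2 - 1) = (k + 1)*(k + 2)*(k - 1)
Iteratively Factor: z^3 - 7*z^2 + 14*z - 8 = (z - 4)*(z^2 - 3*z + 2) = (z - 4)*(z - 1)*(z - 2)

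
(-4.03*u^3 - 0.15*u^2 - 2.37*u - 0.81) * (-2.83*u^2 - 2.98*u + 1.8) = 11.4049*u^5 + 12.4339*u^4 - 0.0998999999999999*u^3 + 9.0849*u^2 - 1.8522*u - 1.458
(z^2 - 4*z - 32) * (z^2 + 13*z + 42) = z^4 + 9*z^3 - 42*z^2 - 584*z - 1344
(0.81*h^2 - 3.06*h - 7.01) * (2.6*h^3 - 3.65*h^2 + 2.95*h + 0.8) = 2.106*h^5 - 10.9125*h^4 - 4.6675*h^3 + 17.2075*h^2 - 23.1275*h - 5.608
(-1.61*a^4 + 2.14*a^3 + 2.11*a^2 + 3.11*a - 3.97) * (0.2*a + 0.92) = -0.322*a^5 - 1.0532*a^4 + 2.3908*a^3 + 2.5632*a^2 + 2.0672*a - 3.6524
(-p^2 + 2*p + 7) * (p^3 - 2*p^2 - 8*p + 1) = -p^5 + 4*p^4 + 11*p^3 - 31*p^2 - 54*p + 7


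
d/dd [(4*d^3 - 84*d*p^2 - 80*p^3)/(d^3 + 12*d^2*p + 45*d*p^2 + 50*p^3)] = 24*p*(2*d^3 + 12*d^2*p + 17*d*p^2 - 5*p^3)/(d^5 + 19*d^4*p + 139*d^3*p^2 + 485*d^2*p^3 + 800*d*p^4 + 500*p^5)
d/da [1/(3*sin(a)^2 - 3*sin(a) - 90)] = (1 - 2*sin(a))*cos(a)/(3*(sin(a) + cos(a)^2 + 29)^2)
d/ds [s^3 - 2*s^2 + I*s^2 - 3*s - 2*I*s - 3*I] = 3*s^2 + 2*s*(-2 + I) - 3 - 2*I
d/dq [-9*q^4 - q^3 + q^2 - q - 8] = -36*q^3 - 3*q^2 + 2*q - 1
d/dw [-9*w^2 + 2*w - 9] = 2 - 18*w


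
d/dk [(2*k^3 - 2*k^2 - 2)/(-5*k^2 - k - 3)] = 2*(k*(2 - 3*k)*(5*k^2 + k + 3) - (10*k + 1)*(-k^3 + k^2 + 1))/(5*k^2 + k + 3)^2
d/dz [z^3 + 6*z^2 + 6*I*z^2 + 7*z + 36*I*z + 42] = 3*z^2 + 12*z*(1 + I) + 7 + 36*I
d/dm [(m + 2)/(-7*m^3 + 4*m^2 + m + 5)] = (-7*m^3 + 4*m^2 + m - (m + 2)*(-21*m^2 + 8*m + 1) + 5)/(-7*m^3 + 4*m^2 + m + 5)^2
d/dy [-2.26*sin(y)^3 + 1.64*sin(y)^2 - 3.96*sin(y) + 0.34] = (-6.78*sin(y)^2 + 3.28*sin(y) - 3.96)*cos(y)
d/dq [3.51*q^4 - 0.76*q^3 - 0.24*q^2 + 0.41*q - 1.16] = 14.04*q^3 - 2.28*q^2 - 0.48*q + 0.41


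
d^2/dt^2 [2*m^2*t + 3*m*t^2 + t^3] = 6*m + 6*t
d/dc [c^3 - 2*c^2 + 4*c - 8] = 3*c^2 - 4*c + 4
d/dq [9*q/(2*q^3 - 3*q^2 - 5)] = 9*(2*q^3 - 6*q^2*(q - 1) - 3*q^2 - 5)/(-2*q^3 + 3*q^2 + 5)^2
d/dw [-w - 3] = -1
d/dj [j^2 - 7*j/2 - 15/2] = 2*j - 7/2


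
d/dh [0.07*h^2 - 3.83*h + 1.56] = 0.14*h - 3.83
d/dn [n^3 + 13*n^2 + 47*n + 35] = 3*n^2 + 26*n + 47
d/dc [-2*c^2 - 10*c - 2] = -4*c - 10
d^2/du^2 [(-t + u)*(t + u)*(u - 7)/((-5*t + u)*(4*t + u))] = 2*t*(-20*t^4 - 1140*t^3*u + 2653*t^3 - 60*t^2*u^2 + 21*t^2*u - 20*t*u^3 + 399*t*u^2 + 7*u^3)/(8000*t^6 + 1200*t^5*u - 1140*t^4*u^2 - 119*t^3*u^3 + 57*t^2*u^4 + 3*t*u^5 - u^6)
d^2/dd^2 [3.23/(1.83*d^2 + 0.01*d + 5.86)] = (-21.633894*d^2 - 0.118218*d + 3.23*(3.66*d + 0.01)*(7.32*d + 0.02) - 69.275748)/(1.83*d^2 + 0.01*d + 5.86)^3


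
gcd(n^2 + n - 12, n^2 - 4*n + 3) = n - 3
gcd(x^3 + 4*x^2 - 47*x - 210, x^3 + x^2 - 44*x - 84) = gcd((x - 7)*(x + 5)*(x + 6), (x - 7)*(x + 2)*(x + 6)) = x^2 - x - 42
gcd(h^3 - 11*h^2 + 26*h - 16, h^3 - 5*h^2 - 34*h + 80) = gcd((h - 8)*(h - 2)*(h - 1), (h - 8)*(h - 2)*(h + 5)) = h^2 - 10*h + 16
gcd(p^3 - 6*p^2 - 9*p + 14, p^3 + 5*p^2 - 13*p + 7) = p - 1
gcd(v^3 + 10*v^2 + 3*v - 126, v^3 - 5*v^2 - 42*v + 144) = v^2 + 3*v - 18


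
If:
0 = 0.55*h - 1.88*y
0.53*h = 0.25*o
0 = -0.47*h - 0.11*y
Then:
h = 0.00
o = 0.00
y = 0.00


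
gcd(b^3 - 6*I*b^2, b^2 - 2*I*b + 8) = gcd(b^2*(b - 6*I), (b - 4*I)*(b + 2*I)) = 1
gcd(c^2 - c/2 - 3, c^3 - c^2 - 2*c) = c - 2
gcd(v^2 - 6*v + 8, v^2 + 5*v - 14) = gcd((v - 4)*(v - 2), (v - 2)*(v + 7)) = v - 2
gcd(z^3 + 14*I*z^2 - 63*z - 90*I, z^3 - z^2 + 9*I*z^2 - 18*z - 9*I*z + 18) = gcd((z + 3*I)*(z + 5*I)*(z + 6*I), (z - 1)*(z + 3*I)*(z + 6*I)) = z^2 + 9*I*z - 18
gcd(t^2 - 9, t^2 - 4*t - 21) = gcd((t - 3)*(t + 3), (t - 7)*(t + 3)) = t + 3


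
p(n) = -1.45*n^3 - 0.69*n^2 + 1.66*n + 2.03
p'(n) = -4.35*n^2 - 1.38*n + 1.66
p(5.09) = -198.61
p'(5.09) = -118.06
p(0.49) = 2.51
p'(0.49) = -0.06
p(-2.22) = 10.81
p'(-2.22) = -16.71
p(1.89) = -7.09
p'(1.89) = -16.49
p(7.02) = -521.95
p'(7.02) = -222.40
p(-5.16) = 174.31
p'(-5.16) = -107.04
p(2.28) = -14.96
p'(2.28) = -24.10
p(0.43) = 2.50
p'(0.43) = 0.26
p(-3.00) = 29.99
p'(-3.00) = -33.35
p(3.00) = -38.35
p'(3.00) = -41.63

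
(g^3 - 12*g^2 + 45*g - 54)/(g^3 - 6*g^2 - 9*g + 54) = (g - 3)/(g + 3)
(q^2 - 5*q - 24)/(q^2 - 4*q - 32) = (q + 3)/(q + 4)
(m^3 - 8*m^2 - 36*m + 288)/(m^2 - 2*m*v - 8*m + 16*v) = (36 - m^2)/(-m + 2*v)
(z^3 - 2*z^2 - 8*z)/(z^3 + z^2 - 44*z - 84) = z*(z - 4)/(z^2 - z - 42)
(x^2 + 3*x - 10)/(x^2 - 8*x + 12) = (x + 5)/(x - 6)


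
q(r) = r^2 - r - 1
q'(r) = 2*r - 1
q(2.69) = 3.55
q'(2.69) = 4.38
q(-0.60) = -0.04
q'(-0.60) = -2.20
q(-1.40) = 2.36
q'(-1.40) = -3.80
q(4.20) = 12.44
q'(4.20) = 7.40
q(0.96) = -1.04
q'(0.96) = 0.92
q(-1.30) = 1.99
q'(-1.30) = -3.60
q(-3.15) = 12.07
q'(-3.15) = -7.30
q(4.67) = 16.14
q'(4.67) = 8.34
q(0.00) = -1.00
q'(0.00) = -1.00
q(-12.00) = 155.00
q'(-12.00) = -25.00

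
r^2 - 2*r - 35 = (r - 7)*(r + 5)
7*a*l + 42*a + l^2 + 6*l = (7*a + l)*(l + 6)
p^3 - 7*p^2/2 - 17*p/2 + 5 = (p - 5)*(p - 1/2)*(p + 2)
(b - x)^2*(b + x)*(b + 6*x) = b^4 + 5*b^3*x - 7*b^2*x^2 - 5*b*x^3 + 6*x^4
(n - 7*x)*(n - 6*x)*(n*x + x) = n^3*x - 13*n^2*x^2 + n^2*x + 42*n*x^3 - 13*n*x^2 + 42*x^3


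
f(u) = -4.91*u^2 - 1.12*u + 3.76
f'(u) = -9.82*u - 1.12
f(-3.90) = -66.55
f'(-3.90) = 37.18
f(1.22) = -4.91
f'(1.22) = -13.10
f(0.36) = 2.72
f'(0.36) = -4.66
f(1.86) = -15.31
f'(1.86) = -19.39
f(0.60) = 1.32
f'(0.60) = -7.01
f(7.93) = -313.89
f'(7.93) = -78.99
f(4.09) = -82.96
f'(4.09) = -41.28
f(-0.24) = 3.75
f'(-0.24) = 1.24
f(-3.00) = -37.07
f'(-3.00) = 28.34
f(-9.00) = -383.87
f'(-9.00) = 87.26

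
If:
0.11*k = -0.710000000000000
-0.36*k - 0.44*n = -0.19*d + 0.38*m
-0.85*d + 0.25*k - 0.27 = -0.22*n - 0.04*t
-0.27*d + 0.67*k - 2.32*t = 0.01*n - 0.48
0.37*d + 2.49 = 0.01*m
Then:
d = -6.17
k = -6.45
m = 20.55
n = -15.13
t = -0.87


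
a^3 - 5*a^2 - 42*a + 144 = (a - 8)*(a - 3)*(a + 6)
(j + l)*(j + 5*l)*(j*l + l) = j^3*l + 6*j^2*l^2 + j^2*l + 5*j*l^3 + 6*j*l^2 + 5*l^3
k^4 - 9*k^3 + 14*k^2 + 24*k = k*(k - 6)*(k - 4)*(k + 1)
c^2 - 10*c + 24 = (c - 6)*(c - 4)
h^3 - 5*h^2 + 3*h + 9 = (h - 3)^2*(h + 1)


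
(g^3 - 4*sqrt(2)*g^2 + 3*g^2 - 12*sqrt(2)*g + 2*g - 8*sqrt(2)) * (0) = 0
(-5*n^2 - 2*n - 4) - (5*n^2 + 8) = -10*n^2 - 2*n - 12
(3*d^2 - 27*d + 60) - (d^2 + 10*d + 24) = 2*d^2 - 37*d + 36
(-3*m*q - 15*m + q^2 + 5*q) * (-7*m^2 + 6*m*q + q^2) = 21*m^3*q + 105*m^3 - 25*m^2*q^2 - 125*m^2*q + 3*m*q^3 + 15*m*q^2 + q^4 + 5*q^3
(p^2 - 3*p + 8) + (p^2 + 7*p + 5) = 2*p^2 + 4*p + 13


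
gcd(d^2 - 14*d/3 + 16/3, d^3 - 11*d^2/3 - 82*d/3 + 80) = d - 8/3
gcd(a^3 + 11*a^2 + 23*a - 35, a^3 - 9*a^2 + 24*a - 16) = a - 1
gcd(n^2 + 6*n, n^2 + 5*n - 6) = n + 6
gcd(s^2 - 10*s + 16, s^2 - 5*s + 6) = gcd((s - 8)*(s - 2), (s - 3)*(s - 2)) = s - 2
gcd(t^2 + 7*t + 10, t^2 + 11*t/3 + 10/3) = t + 2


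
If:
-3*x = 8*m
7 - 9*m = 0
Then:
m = 7/9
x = -56/27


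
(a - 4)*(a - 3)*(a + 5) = a^3 - 2*a^2 - 23*a + 60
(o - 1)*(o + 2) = o^2 + o - 2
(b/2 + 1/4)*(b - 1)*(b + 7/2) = b^3/2 + 3*b^2/2 - 9*b/8 - 7/8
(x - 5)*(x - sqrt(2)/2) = x^2 - 5*x - sqrt(2)*x/2 + 5*sqrt(2)/2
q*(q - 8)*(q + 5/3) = q^3 - 19*q^2/3 - 40*q/3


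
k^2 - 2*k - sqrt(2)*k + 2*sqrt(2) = (k - 2)*(k - sqrt(2))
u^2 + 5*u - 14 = (u - 2)*(u + 7)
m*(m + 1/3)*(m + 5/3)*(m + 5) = m^4 + 7*m^3 + 95*m^2/9 + 25*m/9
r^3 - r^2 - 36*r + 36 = (r - 6)*(r - 1)*(r + 6)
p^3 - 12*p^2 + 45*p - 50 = (p - 5)^2*(p - 2)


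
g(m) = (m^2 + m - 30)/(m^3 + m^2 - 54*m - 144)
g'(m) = (2*m + 1)/(m^3 + m^2 - 54*m - 144) + (-3*m^2 - 2*m + 54)*(m^2 + m - 30)/(m^3 + m^2 - 54*m - 144)^2 = (-m^2 + 10*m - 49)/(m^4 - 10*m^3 - 23*m^2 + 240*m + 576)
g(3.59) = 0.05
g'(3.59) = -0.03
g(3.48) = 0.05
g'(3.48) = -0.03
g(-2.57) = 1.67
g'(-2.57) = -3.94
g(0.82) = 0.15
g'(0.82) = -0.06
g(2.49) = 0.08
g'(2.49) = -0.03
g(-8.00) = -0.16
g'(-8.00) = -0.03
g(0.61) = 0.16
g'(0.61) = -0.06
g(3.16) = 0.06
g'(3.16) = -0.03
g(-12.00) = -0.09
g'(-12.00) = -0.00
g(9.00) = 0.33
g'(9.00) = -0.28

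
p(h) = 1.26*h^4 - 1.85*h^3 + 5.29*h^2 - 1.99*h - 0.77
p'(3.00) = 115.88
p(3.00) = 92.98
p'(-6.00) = -1353.91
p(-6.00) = 2234.17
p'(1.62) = 22.01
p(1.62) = 10.70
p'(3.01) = 117.02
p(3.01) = 94.14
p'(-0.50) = -9.30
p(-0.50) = 1.86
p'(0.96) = 7.51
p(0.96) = 1.63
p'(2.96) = 111.41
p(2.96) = 88.43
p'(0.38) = 1.51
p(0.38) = -0.84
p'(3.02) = 118.16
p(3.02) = 95.32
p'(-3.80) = -398.89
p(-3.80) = 447.42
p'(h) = 5.04*h^3 - 5.55*h^2 + 10.58*h - 1.99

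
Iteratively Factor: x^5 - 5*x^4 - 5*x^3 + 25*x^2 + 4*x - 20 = (x + 2)*(x^4 - 7*x^3 + 9*x^2 + 7*x - 10) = (x - 5)*(x + 2)*(x^3 - 2*x^2 - x + 2) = (x - 5)*(x - 2)*(x + 2)*(x^2 - 1) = (x - 5)*(x - 2)*(x + 1)*(x + 2)*(x - 1)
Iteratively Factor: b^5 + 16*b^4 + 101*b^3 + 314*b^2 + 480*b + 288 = (b + 3)*(b^4 + 13*b^3 + 62*b^2 + 128*b + 96) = (b + 3)*(b + 4)*(b^3 + 9*b^2 + 26*b + 24) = (b + 3)^2*(b + 4)*(b^2 + 6*b + 8) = (b + 3)^2*(b + 4)^2*(b + 2)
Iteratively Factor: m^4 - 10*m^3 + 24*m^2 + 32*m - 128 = (m + 2)*(m^3 - 12*m^2 + 48*m - 64) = (m - 4)*(m + 2)*(m^2 - 8*m + 16) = (m - 4)^2*(m + 2)*(m - 4)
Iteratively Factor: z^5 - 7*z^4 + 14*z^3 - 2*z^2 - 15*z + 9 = (z - 1)*(z^4 - 6*z^3 + 8*z^2 + 6*z - 9) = (z - 3)*(z - 1)*(z^3 - 3*z^2 - z + 3) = (z - 3)*(z - 1)^2*(z^2 - 2*z - 3) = (z - 3)^2*(z - 1)^2*(z + 1)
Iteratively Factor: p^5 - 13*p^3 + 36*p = (p + 2)*(p^4 - 2*p^3 - 9*p^2 + 18*p) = (p - 2)*(p + 2)*(p^3 - 9*p) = (p - 3)*(p - 2)*(p + 2)*(p^2 + 3*p) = p*(p - 3)*(p - 2)*(p + 2)*(p + 3)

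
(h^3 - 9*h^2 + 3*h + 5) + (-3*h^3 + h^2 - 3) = -2*h^3 - 8*h^2 + 3*h + 2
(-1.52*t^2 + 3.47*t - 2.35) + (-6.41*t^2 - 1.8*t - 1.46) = -7.93*t^2 + 1.67*t - 3.81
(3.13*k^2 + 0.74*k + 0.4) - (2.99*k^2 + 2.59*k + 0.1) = 0.14*k^2 - 1.85*k + 0.3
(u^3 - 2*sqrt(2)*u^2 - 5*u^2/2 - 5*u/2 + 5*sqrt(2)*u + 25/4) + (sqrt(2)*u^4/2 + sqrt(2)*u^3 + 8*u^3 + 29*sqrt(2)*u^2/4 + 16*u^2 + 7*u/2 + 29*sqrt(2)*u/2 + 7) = sqrt(2)*u^4/2 + sqrt(2)*u^3 + 9*u^3 + 21*sqrt(2)*u^2/4 + 27*u^2/2 + u + 39*sqrt(2)*u/2 + 53/4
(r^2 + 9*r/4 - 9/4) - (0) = r^2 + 9*r/4 - 9/4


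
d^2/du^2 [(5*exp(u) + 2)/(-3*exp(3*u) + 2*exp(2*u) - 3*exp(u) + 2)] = (-180*exp(6*u) - 72*exp(5*u) + 292*exp(4*u) - 488*exp(3*u) + 48*exp(2*u) - 16*exp(u) - 32)*exp(u)/(27*exp(9*u) - 54*exp(8*u) + 117*exp(7*u) - 170*exp(6*u) + 189*exp(5*u) - 186*exp(4*u) + 135*exp(3*u) - 78*exp(2*u) + 36*exp(u) - 8)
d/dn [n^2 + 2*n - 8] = 2*n + 2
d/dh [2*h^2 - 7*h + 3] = 4*h - 7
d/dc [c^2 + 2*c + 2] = 2*c + 2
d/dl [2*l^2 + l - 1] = 4*l + 1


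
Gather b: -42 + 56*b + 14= 56*b - 28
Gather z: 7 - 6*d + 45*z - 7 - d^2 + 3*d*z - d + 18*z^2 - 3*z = -d^2 - 7*d + 18*z^2 + z*(3*d + 42)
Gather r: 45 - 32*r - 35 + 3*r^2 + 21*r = 3*r^2 - 11*r + 10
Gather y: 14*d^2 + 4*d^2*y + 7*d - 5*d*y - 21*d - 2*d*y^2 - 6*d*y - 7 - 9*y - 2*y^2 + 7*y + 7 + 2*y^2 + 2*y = 14*d^2 - 2*d*y^2 - 14*d + y*(4*d^2 - 11*d)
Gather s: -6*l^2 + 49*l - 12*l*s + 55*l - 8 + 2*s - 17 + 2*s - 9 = -6*l^2 + 104*l + s*(4 - 12*l) - 34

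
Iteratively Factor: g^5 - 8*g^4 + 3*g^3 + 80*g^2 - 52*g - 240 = (g - 5)*(g^4 - 3*g^3 - 12*g^2 + 20*g + 48) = (g - 5)*(g + 2)*(g^3 - 5*g^2 - 2*g + 24) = (g - 5)*(g - 4)*(g + 2)*(g^2 - g - 6) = (g - 5)*(g - 4)*(g - 3)*(g + 2)*(g + 2)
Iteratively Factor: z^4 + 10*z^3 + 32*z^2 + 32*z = (z + 2)*(z^3 + 8*z^2 + 16*z) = (z + 2)*(z + 4)*(z^2 + 4*z) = (z + 2)*(z + 4)^2*(z)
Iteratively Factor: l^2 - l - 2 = (l - 2)*(l + 1)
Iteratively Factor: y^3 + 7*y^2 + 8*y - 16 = (y - 1)*(y^2 + 8*y + 16) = (y - 1)*(y + 4)*(y + 4)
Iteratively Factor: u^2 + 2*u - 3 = (u - 1)*(u + 3)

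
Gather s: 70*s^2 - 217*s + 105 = 70*s^2 - 217*s + 105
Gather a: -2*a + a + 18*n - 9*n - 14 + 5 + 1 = -a + 9*n - 8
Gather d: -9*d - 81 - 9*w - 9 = -9*d - 9*w - 90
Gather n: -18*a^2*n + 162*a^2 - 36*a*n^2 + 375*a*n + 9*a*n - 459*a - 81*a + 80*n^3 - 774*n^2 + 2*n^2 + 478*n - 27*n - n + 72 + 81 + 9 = 162*a^2 - 540*a + 80*n^3 + n^2*(-36*a - 772) + n*(-18*a^2 + 384*a + 450) + 162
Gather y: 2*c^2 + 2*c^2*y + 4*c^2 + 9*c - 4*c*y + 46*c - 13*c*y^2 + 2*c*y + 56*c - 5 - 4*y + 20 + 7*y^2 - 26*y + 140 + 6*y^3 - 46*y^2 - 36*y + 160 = 6*c^2 + 111*c + 6*y^3 + y^2*(-13*c - 39) + y*(2*c^2 - 2*c - 66) + 315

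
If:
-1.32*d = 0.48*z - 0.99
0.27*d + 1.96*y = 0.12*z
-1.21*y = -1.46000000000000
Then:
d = -3.53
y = 1.21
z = 11.77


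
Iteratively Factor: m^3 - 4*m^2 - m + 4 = (m - 4)*(m^2 - 1) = (m - 4)*(m + 1)*(m - 1)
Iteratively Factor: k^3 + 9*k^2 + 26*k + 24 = (k + 2)*(k^2 + 7*k + 12) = (k + 2)*(k + 4)*(k + 3)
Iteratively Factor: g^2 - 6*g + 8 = (g - 4)*(g - 2)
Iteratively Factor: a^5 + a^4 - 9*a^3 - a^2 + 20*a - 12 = (a - 1)*(a^4 + 2*a^3 - 7*a^2 - 8*a + 12) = (a - 2)*(a - 1)*(a^3 + 4*a^2 + a - 6) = (a - 2)*(a - 1)*(a + 3)*(a^2 + a - 2) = (a - 2)*(a - 1)*(a + 2)*(a + 3)*(a - 1)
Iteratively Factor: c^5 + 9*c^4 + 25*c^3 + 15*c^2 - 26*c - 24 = (c + 1)*(c^4 + 8*c^3 + 17*c^2 - 2*c - 24) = (c - 1)*(c + 1)*(c^3 + 9*c^2 + 26*c + 24) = (c - 1)*(c + 1)*(c + 2)*(c^2 + 7*c + 12) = (c - 1)*(c + 1)*(c + 2)*(c + 3)*(c + 4)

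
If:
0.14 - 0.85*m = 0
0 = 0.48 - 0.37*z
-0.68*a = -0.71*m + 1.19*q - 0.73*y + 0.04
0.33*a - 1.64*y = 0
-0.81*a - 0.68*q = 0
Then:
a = -0.09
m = 0.16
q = 0.10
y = -0.02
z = 1.30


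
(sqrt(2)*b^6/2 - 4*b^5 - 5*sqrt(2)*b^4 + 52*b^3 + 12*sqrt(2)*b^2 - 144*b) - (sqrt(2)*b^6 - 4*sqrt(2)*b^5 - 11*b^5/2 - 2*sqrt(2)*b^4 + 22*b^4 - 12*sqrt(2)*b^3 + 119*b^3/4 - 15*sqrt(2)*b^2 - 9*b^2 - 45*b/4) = -sqrt(2)*b^6/2 + 3*b^5/2 + 4*sqrt(2)*b^5 - 22*b^4 - 3*sqrt(2)*b^4 + 12*sqrt(2)*b^3 + 89*b^3/4 + 9*b^2 + 27*sqrt(2)*b^2 - 531*b/4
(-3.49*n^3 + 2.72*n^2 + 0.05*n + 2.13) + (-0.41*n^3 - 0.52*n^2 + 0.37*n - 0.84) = -3.9*n^3 + 2.2*n^2 + 0.42*n + 1.29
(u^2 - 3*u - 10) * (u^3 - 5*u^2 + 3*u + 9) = u^5 - 8*u^4 + 8*u^3 + 50*u^2 - 57*u - 90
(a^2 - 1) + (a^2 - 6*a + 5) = 2*a^2 - 6*a + 4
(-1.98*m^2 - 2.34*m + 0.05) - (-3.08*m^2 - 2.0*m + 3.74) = 1.1*m^2 - 0.34*m - 3.69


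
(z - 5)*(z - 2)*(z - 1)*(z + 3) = z^4 - 5*z^3 - 7*z^2 + 41*z - 30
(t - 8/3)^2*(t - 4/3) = t^3 - 20*t^2/3 + 128*t/9 - 256/27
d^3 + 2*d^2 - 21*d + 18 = (d - 3)*(d - 1)*(d + 6)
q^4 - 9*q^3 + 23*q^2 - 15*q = q*(q - 5)*(q - 3)*(q - 1)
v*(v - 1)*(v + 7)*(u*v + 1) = u*v^4 + 6*u*v^3 - 7*u*v^2 + v^3 + 6*v^2 - 7*v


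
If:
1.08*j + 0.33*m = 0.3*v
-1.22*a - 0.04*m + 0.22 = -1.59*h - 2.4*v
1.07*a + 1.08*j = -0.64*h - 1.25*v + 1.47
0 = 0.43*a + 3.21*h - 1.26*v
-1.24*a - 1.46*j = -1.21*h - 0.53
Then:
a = 1.38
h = 0.06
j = -0.76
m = 3.05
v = 0.62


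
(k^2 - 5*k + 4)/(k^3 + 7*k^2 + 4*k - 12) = (k - 4)/(k^2 + 8*k + 12)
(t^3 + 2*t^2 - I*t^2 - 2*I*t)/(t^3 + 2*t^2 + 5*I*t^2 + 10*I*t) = (t - I)/(t + 5*I)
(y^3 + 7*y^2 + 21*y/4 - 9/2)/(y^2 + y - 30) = (y^2 + y - 3/4)/(y - 5)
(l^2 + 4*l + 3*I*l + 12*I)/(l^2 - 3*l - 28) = (l + 3*I)/(l - 7)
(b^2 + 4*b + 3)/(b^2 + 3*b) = (b + 1)/b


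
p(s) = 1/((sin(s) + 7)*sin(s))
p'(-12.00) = -0.42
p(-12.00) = 0.25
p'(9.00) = 0.76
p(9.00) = 0.33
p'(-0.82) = -0.18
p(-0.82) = -0.22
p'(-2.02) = 0.07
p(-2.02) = -0.18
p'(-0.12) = -9.89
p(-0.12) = -1.21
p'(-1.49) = -0.01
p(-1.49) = -0.17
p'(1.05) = -0.09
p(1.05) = 0.15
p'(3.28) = 7.43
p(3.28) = -1.06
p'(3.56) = 0.79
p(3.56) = -0.37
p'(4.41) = 0.05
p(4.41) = -0.17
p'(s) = -cos(s)/((sin(s) + 7)*sin(s)^2) - cos(s)/((sin(s) + 7)^2*sin(s))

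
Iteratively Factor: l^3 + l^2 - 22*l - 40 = (l + 2)*(l^2 - l - 20) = (l + 2)*(l + 4)*(l - 5)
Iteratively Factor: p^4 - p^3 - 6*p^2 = (p - 3)*(p^3 + 2*p^2) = p*(p - 3)*(p^2 + 2*p) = p*(p - 3)*(p + 2)*(p)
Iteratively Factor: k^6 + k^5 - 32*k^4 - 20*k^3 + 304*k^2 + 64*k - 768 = (k + 4)*(k^5 - 3*k^4 - 20*k^3 + 60*k^2 + 64*k - 192) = (k + 2)*(k + 4)*(k^4 - 5*k^3 - 10*k^2 + 80*k - 96) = (k - 3)*(k + 2)*(k + 4)*(k^3 - 2*k^2 - 16*k + 32) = (k - 3)*(k + 2)*(k + 4)^2*(k^2 - 6*k + 8) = (k - 3)*(k - 2)*(k + 2)*(k + 4)^2*(k - 4)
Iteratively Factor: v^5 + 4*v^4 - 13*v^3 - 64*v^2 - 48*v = (v - 4)*(v^4 + 8*v^3 + 19*v^2 + 12*v) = v*(v - 4)*(v^3 + 8*v^2 + 19*v + 12) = v*(v - 4)*(v + 4)*(v^2 + 4*v + 3) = v*(v - 4)*(v + 1)*(v + 4)*(v + 3)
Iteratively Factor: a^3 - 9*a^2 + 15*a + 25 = (a + 1)*(a^2 - 10*a + 25) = (a - 5)*(a + 1)*(a - 5)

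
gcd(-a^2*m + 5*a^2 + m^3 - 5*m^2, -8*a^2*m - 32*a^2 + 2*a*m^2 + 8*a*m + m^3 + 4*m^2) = 1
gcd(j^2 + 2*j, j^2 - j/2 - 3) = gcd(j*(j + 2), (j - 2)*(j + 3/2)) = 1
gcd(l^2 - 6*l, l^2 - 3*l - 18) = l - 6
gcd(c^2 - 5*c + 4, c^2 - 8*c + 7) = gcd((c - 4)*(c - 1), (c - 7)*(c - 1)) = c - 1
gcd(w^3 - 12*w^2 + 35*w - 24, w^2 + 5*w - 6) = w - 1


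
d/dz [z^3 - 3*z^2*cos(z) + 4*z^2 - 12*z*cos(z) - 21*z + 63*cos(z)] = 3*z^2*sin(z) + 3*z^2 + 12*z*sin(z) - 6*z*cos(z) + 8*z - 63*sin(z) - 12*cos(z) - 21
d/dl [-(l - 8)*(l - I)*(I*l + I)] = -3*I*l^2 + l*(-2 + 14*I) + 7 + 8*I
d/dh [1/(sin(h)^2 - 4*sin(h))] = 2*(2 - sin(h))*cos(h)/((sin(h) - 4)^2*sin(h)^2)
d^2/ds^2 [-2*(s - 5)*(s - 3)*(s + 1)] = 28 - 12*s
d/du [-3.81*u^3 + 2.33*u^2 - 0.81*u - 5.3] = -11.43*u^2 + 4.66*u - 0.81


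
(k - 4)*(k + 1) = k^2 - 3*k - 4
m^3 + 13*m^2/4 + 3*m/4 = m*(m + 1/4)*(m + 3)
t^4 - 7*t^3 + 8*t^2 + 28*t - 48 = (t - 4)*(t - 3)*(t - 2)*(t + 2)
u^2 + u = u*(u + 1)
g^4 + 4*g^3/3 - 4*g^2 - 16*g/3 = g*(g - 2)*(g + 4/3)*(g + 2)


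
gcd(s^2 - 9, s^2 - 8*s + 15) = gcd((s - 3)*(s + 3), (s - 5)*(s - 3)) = s - 3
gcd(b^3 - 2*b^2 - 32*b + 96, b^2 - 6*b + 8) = b - 4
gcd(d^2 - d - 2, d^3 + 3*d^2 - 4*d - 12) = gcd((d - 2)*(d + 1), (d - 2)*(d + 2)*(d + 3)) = d - 2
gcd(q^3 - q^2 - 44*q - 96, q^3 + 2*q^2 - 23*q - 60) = q^2 + 7*q + 12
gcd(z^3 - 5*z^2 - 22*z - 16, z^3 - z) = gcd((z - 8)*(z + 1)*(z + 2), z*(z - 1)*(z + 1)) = z + 1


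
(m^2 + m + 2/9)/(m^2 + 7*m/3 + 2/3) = (m + 2/3)/(m + 2)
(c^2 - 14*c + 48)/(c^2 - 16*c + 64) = (c - 6)/(c - 8)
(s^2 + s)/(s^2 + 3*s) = (s + 1)/(s + 3)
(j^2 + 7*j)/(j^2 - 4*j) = (j + 7)/(j - 4)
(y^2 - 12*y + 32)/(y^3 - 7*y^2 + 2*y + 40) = (y - 8)/(y^2 - 3*y - 10)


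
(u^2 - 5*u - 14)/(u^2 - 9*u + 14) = (u + 2)/(u - 2)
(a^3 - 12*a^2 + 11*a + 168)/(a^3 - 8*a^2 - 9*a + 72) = (a - 7)/(a - 3)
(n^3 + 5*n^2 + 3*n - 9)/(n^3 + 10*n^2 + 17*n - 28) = (n^2 + 6*n + 9)/(n^2 + 11*n + 28)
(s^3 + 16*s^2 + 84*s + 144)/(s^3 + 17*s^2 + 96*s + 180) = (s + 4)/(s + 5)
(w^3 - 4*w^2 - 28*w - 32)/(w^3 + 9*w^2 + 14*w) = (w^2 - 6*w - 16)/(w*(w + 7))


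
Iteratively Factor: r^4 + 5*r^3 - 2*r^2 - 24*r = (r - 2)*(r^3 + 7*r^2 + 12*r) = (r - 2)*(r + 3)*(r^2 + 4*r) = (r - 2)*(r + 3)*(r + 4)*(r)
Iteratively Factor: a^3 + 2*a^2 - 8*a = (a + 4)*(a^2 - 2*a) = (a - 2)*(a + 4)*(a)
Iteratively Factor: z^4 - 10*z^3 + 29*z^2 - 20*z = (z - 5)*(z^3 - 5*z^2 + 4*z) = (z - 5)*(z - 1)*(z^2 - 4*z) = (z - 5)*(z - 4)*(z - 1)*(z)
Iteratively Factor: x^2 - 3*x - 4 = (x + 1)*(x - 4)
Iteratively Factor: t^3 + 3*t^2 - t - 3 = (t + 1)*(t^2 + 2*t - 3) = (t - 1)*(t + 1)*(t + 3)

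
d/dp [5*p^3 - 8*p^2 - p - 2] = 15*p^2 - 16*p - 1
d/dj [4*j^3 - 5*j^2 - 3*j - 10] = 12*j^2 - 10*j - 3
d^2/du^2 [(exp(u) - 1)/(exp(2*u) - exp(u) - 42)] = (exp(4*u) - 3*exp(3*u) + 255*exp(2*u) - 211*exp(u) + 1806)*exp(u)/(exp(6*u) - 3*exp(5*u) - 123*exp(4*u) + 251*exp(3*u) + 5166*exp(2*u) - 5292*exp(u) - 74088)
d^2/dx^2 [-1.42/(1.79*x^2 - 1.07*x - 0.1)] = (-9.099644*x^2 + 5.439452*x + 1.42*(3.58*x - 1.07)*(7.16*x - 2.14) + 0.50836)/(-1.79*x^2 + 1.07*x + 0.1)^3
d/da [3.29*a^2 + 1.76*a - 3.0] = 6.58*a + 1.76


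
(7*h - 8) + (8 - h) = 6*h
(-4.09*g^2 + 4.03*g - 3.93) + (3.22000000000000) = -4.09*g^2 + 4.03*g - 0.71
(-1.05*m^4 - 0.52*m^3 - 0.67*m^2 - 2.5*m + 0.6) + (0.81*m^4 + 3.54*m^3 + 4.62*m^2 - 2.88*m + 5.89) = -0.24*m^4 + 3.02*m^3 + 3.95*m^2 - 5.38*m + 6.49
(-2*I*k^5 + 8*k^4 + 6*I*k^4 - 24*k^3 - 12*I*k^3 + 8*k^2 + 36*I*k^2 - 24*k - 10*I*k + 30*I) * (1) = -2*I*k^5 + 8*k^4 + 6*I*k^4 - 24*k^3 - 12*I*k^3 + 8*k^2 + 36*I*k^2 - 24*k - 10*I*k + 30*I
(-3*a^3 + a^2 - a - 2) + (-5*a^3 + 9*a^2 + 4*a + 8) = -8*a^3 + 10*a^2 + 3*a + 6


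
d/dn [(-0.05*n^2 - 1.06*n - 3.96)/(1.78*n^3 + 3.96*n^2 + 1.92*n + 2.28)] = (0.089*n^4 + 3.7736*n^3 + 25.248*n^2 + 31.1352*n + 5.1864)/(3.1684*n^6 + 14.0976*n^5 + 22.5168*n^4 + 23.3232*n^3 + 21.744*n^2 + 8.7552*n + 5.1984)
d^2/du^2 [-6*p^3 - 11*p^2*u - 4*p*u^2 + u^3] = -8*p + 6*u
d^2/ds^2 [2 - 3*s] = 0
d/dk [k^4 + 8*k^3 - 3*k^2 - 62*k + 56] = 4*k^3 + 24*k^2 - 6*k - 62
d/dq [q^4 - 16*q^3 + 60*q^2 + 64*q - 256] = 4*q^3 - 48*q^2 + 120*q + 64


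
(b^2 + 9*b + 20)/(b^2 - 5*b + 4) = (b^2 + 9*b + 20)/(b^2 - 5*b + 4)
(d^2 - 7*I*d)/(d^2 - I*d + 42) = d/(d + 6*I)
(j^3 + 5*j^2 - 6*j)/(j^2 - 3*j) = (j^2 + 5*j - 6)/(j - 3)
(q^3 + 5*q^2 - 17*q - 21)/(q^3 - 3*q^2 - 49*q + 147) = (q + 1)/(q - 7)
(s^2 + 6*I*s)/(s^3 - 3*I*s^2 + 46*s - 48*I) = s/(s^2 - 9*I*s - 8)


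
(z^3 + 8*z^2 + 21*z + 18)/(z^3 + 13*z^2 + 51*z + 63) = (z + 2)/(z + 7)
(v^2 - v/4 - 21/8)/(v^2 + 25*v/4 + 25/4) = (8*v^2 - 2*v - 21)/(2*(4*v^2 + 25*v + 25))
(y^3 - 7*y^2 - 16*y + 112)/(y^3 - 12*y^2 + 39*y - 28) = (y + 4)/(y - 1)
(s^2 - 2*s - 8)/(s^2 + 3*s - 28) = (s + 2)/(s + 7)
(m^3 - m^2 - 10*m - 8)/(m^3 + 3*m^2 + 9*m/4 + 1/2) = 4*(m^2 - 3*m - 4)/(4*m^2 + 4*m + 1)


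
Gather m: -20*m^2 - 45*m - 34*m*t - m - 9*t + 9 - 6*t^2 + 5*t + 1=-20*m^2 + m*(-34*t - 46) - 6*t^2 - 4*t + 10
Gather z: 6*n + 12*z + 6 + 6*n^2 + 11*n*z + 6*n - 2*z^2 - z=6*n^2 + 12*n - 2*z^2 + z*(11*n + 11) + 6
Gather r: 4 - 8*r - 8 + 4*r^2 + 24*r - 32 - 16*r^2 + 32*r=-12*r^2 + 48*r - 36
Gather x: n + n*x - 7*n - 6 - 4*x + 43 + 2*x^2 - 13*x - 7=-6*n + 2*x^2 + x*(n - 17) + 30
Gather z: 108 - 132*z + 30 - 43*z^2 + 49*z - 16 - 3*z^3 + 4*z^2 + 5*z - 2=-3*z^3 - 39*z^2 - 78*z + 120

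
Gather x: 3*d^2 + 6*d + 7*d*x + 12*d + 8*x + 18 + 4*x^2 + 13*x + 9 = 3*d^2 + 18*d + 4*x^2 + x*(7*d + 21) + 27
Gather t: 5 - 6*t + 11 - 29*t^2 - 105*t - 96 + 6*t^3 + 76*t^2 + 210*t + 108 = 6*t^3 + 47*t^2 + 99*t + 28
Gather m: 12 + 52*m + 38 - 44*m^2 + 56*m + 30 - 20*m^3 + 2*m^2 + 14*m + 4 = -20*m^3 - 42*m^2 + 122*m + 84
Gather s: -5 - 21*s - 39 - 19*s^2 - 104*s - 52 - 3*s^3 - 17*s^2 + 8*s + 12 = -3*s^3 - 36*s^2 - 117*s - 84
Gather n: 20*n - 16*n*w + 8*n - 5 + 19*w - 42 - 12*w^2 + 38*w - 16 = n*(28 - 16*w) - 12*w^2 + 57*w - 63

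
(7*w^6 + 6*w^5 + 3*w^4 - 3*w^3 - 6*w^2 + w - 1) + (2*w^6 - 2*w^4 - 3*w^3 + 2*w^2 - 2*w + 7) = 9*w^6 + 6*w^5 + w^4 - 6*w^3 - 4*w^2 - w + 6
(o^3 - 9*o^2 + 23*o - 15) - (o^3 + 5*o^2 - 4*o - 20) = -14*o^2 + 27*o + 5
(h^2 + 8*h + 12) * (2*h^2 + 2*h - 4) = 2*h^4 + 18*h^3 + 36*h^2 - 8*h - 48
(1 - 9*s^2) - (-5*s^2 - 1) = 2 - 4*s^2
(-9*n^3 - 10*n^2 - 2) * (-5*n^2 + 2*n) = 45*n^5 + 32*n^4 - 20*n^3 + 10*n^2 - 4*n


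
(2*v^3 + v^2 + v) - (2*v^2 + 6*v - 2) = 2*v^3 - v^2 - 5*v + 2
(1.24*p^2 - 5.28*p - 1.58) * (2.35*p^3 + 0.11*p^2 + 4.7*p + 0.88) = 2.914*p^5 - 12.2716*p^4 + 1.5342*p^3 - 23.8986*p^2 - 12.0724*p - 1.3904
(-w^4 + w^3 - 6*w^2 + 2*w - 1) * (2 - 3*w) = 3*w^5 - 5*w^4 + 20*w^3 - 18*w^2 + 7*w - 2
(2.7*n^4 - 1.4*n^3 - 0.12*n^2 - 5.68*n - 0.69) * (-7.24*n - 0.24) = -19.548*n^5 + 9.488*n^4 + 1.2048*n^3 + 41.152*n^2 + 6.3588*n + 0.1656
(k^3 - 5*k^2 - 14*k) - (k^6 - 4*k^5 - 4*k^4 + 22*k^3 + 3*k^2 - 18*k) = -k^6 + 4*k^5 + 4*k^4 - 21*k^3 - 8*k^2 + 4*k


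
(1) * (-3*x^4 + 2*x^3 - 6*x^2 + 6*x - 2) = -3*x^4 + 2*x^3 - 6*x^2 + 6*x - 2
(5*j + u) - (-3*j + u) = 8*j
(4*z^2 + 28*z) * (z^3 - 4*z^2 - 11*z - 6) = 4*z^5 + 12*z^4 - 156*z^3 - 332*z^2 - 168*z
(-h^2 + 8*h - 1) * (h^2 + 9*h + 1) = -h^4 - h^3 + 70*h^2 - h - 1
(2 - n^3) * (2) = 4 - 2*n^3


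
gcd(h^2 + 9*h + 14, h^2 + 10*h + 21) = h + 7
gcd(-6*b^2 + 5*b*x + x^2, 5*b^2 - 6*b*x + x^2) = -b + x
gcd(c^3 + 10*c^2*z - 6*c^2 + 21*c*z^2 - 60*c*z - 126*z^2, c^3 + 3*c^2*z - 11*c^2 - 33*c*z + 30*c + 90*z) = c^2 + 3*c*z - 6*c - 18*z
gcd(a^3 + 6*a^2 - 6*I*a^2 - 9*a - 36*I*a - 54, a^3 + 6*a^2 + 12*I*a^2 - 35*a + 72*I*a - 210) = a + 6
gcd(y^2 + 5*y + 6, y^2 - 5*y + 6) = 1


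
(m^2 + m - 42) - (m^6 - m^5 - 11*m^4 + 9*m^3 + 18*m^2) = -m^6 + m^5 + 11*m^4 - 9*m^3 - 17*m^2 + m - 42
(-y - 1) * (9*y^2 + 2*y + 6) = -9*y^3 - 11*y^2 - 8*y - 6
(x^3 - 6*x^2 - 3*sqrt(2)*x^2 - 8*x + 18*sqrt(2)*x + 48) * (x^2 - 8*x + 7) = x^5 - 14*x^4 - 3*sqrt(2)*x^4 + 47*x^3 + 42*sqrt(2)*x^3 - 165*sqrt(2)*x^2 + 70*x^2 - 440*x + 126*sqrt(2)*x + 336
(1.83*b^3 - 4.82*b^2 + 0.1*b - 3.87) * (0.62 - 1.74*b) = -3.1842*b^4 + 9.5214*b^3 - 3.1624*b^2 + 6.7958*b - 2.3994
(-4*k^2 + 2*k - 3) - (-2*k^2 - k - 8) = -2*k^2 + 3*k + 5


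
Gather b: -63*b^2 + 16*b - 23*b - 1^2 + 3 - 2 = -63*b^2 - 7*b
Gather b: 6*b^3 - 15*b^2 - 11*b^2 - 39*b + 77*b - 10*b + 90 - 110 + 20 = 6*b^3 - 26*b^2 + 28*b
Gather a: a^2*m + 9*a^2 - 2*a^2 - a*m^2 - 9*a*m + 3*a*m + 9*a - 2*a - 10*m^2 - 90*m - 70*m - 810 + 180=a^2*(m + 7) + a*(-m^2 - 6*m + 7) - 10*m^2 - 160*m - 630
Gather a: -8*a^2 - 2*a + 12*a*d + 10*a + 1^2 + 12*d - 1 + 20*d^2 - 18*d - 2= -8*a^2 + a*(12*d + 8) + 20*d^2 - 6*d - 2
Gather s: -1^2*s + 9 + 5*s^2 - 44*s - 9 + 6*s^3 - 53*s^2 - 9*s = 6*s^3 - 48*s^2 - 54*s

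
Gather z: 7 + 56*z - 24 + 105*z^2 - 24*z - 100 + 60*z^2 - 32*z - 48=165*z^2 - 165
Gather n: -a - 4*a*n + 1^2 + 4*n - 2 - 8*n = -a + n*(-4*a - 4) - 1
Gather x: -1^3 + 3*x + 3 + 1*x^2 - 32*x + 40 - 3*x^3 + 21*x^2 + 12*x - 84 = -3*x^3 + 22*x^2 - 17*x - 42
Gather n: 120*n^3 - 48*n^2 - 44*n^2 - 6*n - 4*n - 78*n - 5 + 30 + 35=120*n^3 - 92*n^2 - 88*n + 60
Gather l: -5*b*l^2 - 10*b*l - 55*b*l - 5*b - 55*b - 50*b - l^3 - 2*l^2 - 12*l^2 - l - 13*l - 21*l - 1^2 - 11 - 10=-110*b - l^3 + l^2*(-5*b - 14) + l*(-65*b - 35) - 22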